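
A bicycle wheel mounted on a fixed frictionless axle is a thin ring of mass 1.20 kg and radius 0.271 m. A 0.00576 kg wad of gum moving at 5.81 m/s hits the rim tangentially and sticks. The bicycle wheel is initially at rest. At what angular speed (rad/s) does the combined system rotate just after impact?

|ω_f| ≈ 0.102 rad/s

About the axle the impulsive forces during the collision are internal, so angular momentum about that axis is conserved.
I_p = (1.20)(0.271)² = 0.08813 kg·m². Taking the sense of the wad of gum's angular momentum as positive, L_{wad} = m v R = (0.00576)(5.81)(0.271) = 0.009069 kg·m²/s.
L_i = 0 + 0.009069 = 0.009069 kg·m²/s.
After sticking, I_f = I_p + m R² = 0.08813 + (0.00576)(0.271)² = 0.08855 kg·m².
ω_f = L_i / I_f = 0.009069 / 0.08855 = 0.1024 rad/s.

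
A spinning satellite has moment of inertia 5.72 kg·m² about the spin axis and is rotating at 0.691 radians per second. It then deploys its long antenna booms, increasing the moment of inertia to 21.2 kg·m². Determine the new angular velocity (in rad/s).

ω₂ ≈ 0.186 rad/s

No external torque acts about the spin axis, so angular momentum is conserved.
ω₂ = I₁ω₁ / I₂ = (5.720)(0.691 rad/s) / (21.20) = 0.1864 rad/s.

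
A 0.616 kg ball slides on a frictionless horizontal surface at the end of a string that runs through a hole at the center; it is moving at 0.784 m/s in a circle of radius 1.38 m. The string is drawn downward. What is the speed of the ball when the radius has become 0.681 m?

The only horizontal force on the mass is along the cord (radial), so it exerts no torque about the hole and angular momentum m v r is conserved.
v₂ = v₁ r₁ / r₂ = (0.784)(1.38) / (0.681) = 1.589 m/s.

v₂ ≈ 1.59 m/s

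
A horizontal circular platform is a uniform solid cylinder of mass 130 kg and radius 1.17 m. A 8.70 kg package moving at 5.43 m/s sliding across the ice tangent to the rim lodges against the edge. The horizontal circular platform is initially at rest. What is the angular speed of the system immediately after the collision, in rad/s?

|ω_f| ≈ 0.548 rad/s

The axle reaction passes through the central axle and exerts no torque about it; angular momentum about the central axle is conserved through the impact.
I_p = ½(130)(1.17)² = 88.98 kg·m². Taking the sense of the package's angular momentum as positive, L_{package} = m v R = (8.70)(5.43)(1.17) = 55.27 kg·m²/s.
L_i = 0 + 55.27 = 55.27 kg·m²/s.
After sticking, I_f = I_p + m R² = 88.98 + (8.70)(1.17)² = 100.9 kg·m².
ω_f = L_i / I_f = 55.27 / 100.9 = 0.5479 rad/s.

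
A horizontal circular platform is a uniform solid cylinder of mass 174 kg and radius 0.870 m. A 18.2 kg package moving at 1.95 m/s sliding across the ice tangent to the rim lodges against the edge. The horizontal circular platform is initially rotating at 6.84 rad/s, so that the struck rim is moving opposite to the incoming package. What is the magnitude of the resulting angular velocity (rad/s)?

About the central axle the impulsive forces during the collision are internal, so angular momentum about that axis is conserved.
I_p = ½(174)(0.870)² = 65.85 kg·m². Taking the sense of the package's angular momentum as positive, L_{package} = m v R = (18.2)(1.95)(0.870) = 30.88 kg·m²/s.
L_i = −I_p ω_p + m v R = −(65.85)(6.84) + 30.88 = -419.5 kg·m²/s.
After sticking, I_f = I_p + m R² = 65.85 + (18.2)(0.870)² = 79.63 kg·m².
ω_f = L_i / I_f = -419.5 / 79.63 = -5.269 rad/s.

|ω_f| ≈ 5.27 rad/s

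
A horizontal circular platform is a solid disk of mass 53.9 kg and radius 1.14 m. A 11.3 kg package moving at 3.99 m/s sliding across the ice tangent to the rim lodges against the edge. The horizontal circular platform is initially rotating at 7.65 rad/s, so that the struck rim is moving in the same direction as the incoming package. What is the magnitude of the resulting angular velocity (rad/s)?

About the central axle the impulsive forces during the collision are internal, so angular momentum about that axis is conserved.
I_p = ½(53.9)(1.14)² = 35.02 kg·m². Taking the sense of the package's angular momentum as positive, L_{package} = m v R = (11.3)(3.99)(1.14) = 51.40 kg·m²/s.
L_i = +I_p ω_p + m v R = +(35.02)(7.65) + 51.40 = 319.3 kg·m²/s.
After sticking, I_f = I_p + m R² = 35.02 + (11.3)(1.14)² = 49.71 kg·m².
ω_f = L_i / I_f = 319.3 / 49.71 = 6.424 rad/s.

|ω_f| ≈ 6.42 rad/s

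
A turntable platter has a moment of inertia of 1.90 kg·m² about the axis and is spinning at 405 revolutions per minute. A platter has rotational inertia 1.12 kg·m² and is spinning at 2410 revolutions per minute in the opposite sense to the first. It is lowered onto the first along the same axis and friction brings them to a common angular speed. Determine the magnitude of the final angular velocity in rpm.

The coupling torques are internal; angular momentum about the shared axis is conserved.
Taking A's sense as positive: L = (1.900)(405) − (1.120)(2410) = -1930 kg·m²·rpm.
Combined I = 1.900 + 1.120 = 3.020 kg·m².
ω_f = L / I = -1930 / 3.020 = -639.0 rpm.

|ω_f| ≈ 639 rpm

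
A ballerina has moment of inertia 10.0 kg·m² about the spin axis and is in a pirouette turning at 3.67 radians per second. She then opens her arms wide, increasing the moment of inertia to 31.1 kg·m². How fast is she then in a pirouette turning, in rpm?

Angular momentum about the spin axis is conserved since the torque about it is zero.
ω₂ = I₁ω₁ / I₂ = (10.00)(3.67 rad/s) / (31.10) = 1.180 rad/s = 11.27 rpm.

ω₂ ≈ 11.3 rpm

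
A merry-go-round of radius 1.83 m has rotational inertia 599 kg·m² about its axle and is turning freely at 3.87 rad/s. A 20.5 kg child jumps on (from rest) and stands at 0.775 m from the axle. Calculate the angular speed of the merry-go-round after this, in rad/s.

ω_f ≈ 3.79 rad/s

The added mass arrives with no angular momentum about the axle, and any external torque about the axle is negligible, so the system's angular momentum is conserved.
Added inertia Σmr² = (20.5)(0.775)² = 12.31 kg·m²; I_f = 599.0 + 12.31 = 611.3 kg·m².
ω_f = I_p ω_i / I_f = (599.0)(3.87) / 611.3 = 3.792 rad/s.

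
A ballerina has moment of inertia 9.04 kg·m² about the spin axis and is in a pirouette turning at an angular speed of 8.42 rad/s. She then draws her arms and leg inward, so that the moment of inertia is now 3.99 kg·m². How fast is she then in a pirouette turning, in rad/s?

ω₂ ≈ 19.1 rad/s

Angular momentum about the spin axis is conserved since the torque about it is zero.
ω₂ = I₁ω₁ / I₂ = (9.040)(8.42 rad/s) / (3.990) = 19.08 rad/s.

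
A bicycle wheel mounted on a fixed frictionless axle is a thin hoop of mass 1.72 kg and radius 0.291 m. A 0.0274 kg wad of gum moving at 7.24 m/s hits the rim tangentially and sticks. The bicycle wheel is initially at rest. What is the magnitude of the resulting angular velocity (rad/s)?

About the axle the impulsive forces during the collision are internal, so angular momentum about that axis is conserved.
I_p = (1.72)(0.291)² = 0.1457 kg·m². Taking the sense of the wad of gum's angular momentum as positive, L_{wad} = m v R = (0.0274)(7.24)(0.291) = 0.05773 kg·m²/s.
L_i = 0 + 0.05773 = 0.05773 kg·m²/s.
After sticking, I_f = I_p + m R² = 0.1457 + (0.0274)(0.291)² = 0.1480 kg·m².
ω_f = L_i / I_f = 0.05773 / 0.1480 = 0.3901 rad/s.

|ω_f| ≈ 0.390 rad/s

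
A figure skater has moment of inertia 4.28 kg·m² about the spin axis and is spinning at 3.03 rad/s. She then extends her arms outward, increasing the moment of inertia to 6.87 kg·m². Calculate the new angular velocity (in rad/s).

With no external torque about the axis, L is conserved: I₁ω₁ = I₂ω₂.
ω₂ = I₁ω₁ / I₂ = (4.280)(3.03 rad/s) / (6.870) = 1.888 rad/s.

ω₂ ≈ 1.89 rad/s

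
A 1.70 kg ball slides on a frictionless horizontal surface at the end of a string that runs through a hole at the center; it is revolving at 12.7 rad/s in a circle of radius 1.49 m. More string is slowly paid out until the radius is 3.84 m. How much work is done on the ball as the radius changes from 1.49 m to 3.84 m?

W ≈ -259 J

The constraining force is radial, so m r² ω about the center is conserved.
ω₂ = ω₁ (r₁/r₂)² = (12.7)(1.49/3.84)² = 1.912 rad/s.
W = ΔKE = ½m(v₂² − v₁²) = -258.5 J.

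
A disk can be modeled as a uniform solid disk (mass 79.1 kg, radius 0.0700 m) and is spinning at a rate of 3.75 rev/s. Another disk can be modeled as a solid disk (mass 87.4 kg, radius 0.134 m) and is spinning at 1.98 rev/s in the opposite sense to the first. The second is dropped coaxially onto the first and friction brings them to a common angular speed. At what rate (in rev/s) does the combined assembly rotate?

No external torque acts about the common axis, so total angular momentum is conserved.
Moments of inertia: I_A = ½(79.1)(0.0700)² = 0.1938 kg·m²; I_B = ½(87.4)(0.134)² = 0.7847 kg·m².
Taking A's sense as positive: L = (0.1938)(3.75) − (0.7847)(1.98) = -0.8269 kg·m²·rev/s.
Combined I = 0.1938 + 0.7847 = 0.9785 kg·m².
ω_f = L / I = -0.8269 / 0.9785 = -0.8451 rev/s.

|ω_f| ≈ 0.845 rev/s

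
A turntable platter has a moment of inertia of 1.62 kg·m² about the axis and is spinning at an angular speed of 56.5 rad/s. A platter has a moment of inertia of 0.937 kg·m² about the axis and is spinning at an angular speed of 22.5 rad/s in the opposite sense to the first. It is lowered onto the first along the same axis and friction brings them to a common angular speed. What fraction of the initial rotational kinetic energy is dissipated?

The coupling torques are internal; angular momentum about the shared axis is conserved.
Taking A's sense as positive: L = (1.620)(56.5) − (0.9370)(22.5) = 70.45 kg·m²·rad/s.
Combined I = 1.620 + 0.9370 = 2.557 kg·m².
ω_f = L / I = 70.45 / 2.557 = 27.55 rad/s.
KE_i = ½ΣIω² = 2823 J; KE_f = ½(2.557)(27.55)² = 970.4 J.
Fraction dissipated = (KE_i − KE_f)/KE_i = 0.6562.

fraction ≈ 0.656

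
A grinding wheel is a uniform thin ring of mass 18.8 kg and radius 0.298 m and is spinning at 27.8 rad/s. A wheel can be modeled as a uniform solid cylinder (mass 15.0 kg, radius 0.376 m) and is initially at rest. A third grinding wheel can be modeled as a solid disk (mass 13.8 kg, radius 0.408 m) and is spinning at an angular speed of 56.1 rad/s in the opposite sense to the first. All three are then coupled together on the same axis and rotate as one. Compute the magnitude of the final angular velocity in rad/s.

The coupling torques are internal; angular momentum about the shared axis is conserved.
Moments of inertia: I_A = (18.8)(0.298)² = 1.670 kg·m²; I_B = ½(15.0)(0.376)² = 1.060 kg·m²; I_C = ½(13.8)(0.408)² = 1.149 kg·m².
Taking A's sense as positive: L = (1.670)(27.8) − (1.149)(56.1) = -18.02 kg·m²·rad/s.
Combined I = 1.670 + 1.060 + 1.149 = 3.878 kg·m².
ω_f = L / I = -18.02 / 3.878 = -4.647 rad/s.

|ω_f| ≈ 4.65 rad/s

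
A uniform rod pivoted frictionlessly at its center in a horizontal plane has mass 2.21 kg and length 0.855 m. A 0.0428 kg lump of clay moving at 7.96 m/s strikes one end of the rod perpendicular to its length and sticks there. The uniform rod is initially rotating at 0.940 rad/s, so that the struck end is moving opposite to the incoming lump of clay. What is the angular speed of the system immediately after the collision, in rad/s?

|ω_f| ≈ 0.134 rad/s

About the pivot the impulsive forces during the collision are internal, so angular momentum about that axis is conserved.
I_p = (1/12)(2.21)(0.855)² = 0.1346 kg·m². Taking the sense of the lump of clay's angular momentum as positive, L_{lump} = m v R = (0.0428)(7.96)(0.855/2) = 0.1456 kg·m²/s.
L_i = −I_p ω_p + m v R = −(0.1346)(0.940) + 0.1456 = 0.01909 kg·m²/s.
After sticking, I_f = I_p + m R² = 0.1346 + (0.0428)(0.855/2)² = 0.1425 kg·m².
ω_f = L_i / I_f = 0.01909 / 0.1425 = 0.1340 rad/s.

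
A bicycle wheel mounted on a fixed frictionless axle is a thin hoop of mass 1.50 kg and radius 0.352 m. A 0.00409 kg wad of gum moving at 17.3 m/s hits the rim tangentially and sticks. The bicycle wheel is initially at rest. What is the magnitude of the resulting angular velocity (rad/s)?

About the axle the impulsive forces during the collision are internal, so angular momentum about that axis is conserved.
I_p = (1.50)(0.352)² = 0.1859 kg·m². Taking the sense of the wad of gum's angular momentum as positive, L_{wad} = m v R = (0.00409)(17.3)(0.352) = 0.02491 kg·m²/s.
L_i = 0 + 0.02491 = 0.02491 kg·m²/s.
After sticking, I_f = I_p + m R² = 0.1859 + (0.00409)(0.352)² = 0.1864 kg·m².
ω_f = L_i / I_f = 0.02491 / 0.1864 = 0.1336 rad/s.

|ω_f| ≈ 0.134 rad/s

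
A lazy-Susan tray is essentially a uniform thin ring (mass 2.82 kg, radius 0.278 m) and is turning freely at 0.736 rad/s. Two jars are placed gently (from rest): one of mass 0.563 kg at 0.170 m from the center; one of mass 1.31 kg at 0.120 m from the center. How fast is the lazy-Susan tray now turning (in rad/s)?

ω_f ≈ 0.634 rad/s

No external torque acts about the center; L_before = L_after.
I_p = (2.82)(0.278)² = 0.2179 kg·m².
Added inertia Σmr² = (0.563)(0.170)² + (1.31)(0.120)² = 0.03513 kg·m²; I_f = 0.2179 + 0.03513 = 0.2531 kg·m².
ω_f = I_p ω_i / I_f = (0.2179)(0.736) / 0.2531 = 0.6338 rad/s.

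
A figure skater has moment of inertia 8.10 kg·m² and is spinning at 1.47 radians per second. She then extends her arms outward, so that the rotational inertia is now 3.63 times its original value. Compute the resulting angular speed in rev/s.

ω₂ ≈ 0.0645 rev/s

Angular momentum about the spin axis is conserved since the torque about it is zero.
I₂ = 3.63 × 8.10 = 29.40 kg·m².
ω₂ = I₁ω₁ / I₂ = (8.100)(1.47 rad/s) / (29.40) = 0.4050 rad/s = 0.06445 rev/s.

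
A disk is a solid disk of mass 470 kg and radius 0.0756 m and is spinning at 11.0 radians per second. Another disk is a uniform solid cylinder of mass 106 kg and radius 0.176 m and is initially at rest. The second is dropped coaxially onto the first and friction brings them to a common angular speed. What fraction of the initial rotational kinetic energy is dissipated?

fraction ≈ 0.550

The coupling torques are internal; angular momentum about the shared axis is conserved.
Moments of inertia: I_A = ½(470)(0.0756)² = 1.343 kg·m²; I_B = ½(106)(0.176)² = 1.642 kg·m².
Taking A's sense as positive: L = (1.343)(11.0) = 14.77 kg·m²·rad/s.
Combined I = 1.343 + 1.642 = 2.985 kg·m².
ω_f = L / I = 14.77 / 2.985 = 4.950 rad/s.
KE_i = ½ΣIω² = 81.26 J; KE_f = ½(2.985)(4.950)² = 36.56 J.
Fraction dissipated = (KE_i − KE_f)/KE_i = 0.5500.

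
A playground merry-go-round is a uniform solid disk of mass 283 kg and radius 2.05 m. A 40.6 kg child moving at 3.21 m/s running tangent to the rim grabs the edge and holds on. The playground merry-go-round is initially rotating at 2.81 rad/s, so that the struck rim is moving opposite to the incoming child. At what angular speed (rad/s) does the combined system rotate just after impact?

The axle reaction passes through the axle and exerts no torque about it; angular momentum about the axle is conserved through the impact.
I_p = ½(283)(2.05)² = 594.7 kg·m². Taking the sense of the child's angular momentum as positive, L_{child} = m v R = (40.6)(3.21)(2.05) = 267.2 kg·m²/s.
L_i = −I_p ω_p + m v R = −(594.7)(2.81) + 267.2 = -1404 kg·m²/s.
After sticking, I_f = I_p + m R² = 594.7 + (40.6)(2.05)² = 765.3 kg·m².
ω_f = L_i / I_f = -1404 / 765.3 = -1.834 rad/s.

|ω_f| ≈ 1.83 rad/s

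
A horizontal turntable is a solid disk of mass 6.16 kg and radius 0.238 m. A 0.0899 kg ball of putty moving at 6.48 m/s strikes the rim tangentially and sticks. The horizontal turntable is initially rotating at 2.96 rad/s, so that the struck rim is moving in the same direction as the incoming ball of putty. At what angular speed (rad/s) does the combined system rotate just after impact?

The axle reaction passes through the axle and exerts no torque about it; angular momentum about the axle is conserved through the impact.
I_p = ½(6.16)(0.238)² = 0.1745 kg·m². Taking the sense of the ball of putty's angular momentum as positive, L_{ball} = m v R = (0.0899)(6.48)(0.238) = 0.1386 kg·m²/s.
L_i = +I_p ω_p + m v R = +(0.1745)(2.96) + 0.1386 = 0.6551 kg·m²/s.
After sticking, I_f = I_p + m R² = 0.1745 + (0.0899)(0.238)² = 0.1796 kg·m².
ω_f = L_i / I_f = 0.6551 / 0.1796 = 3.648 rad/s.

|ω_f| ≈ 3.65 rad/s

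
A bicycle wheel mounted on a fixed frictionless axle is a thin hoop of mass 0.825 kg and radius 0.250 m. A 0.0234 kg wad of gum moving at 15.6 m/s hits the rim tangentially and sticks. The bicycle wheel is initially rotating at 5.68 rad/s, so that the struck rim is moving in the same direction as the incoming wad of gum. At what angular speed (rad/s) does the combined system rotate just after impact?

About the axle the impulsive forces during the collision are internal, so angular momentum about that axis is conserved.
I_p = (0.825)(0.250)² = 0.05156 kg·m². Taking the sense of the wad of gum's angular momentum as positive, L_{wad} = m v R = (0.0234)(15.6)(0.250) = 0.09126 kg·m²/s.
L_i = +I_p ω_p + m v R = +(0.05156)(5.68) + 0.09126 = 0.3841 kg·m²/s.
After sticking, I_f = I_p + m R² = 0.05156 + (0.0234)(0.250)² = 0.05302 kg·m².
ω_f = L_i / I_f = 0.3841 / 0.05302 = 7.244 rad/s.

|ω_f| ≈ 7.24 rad/s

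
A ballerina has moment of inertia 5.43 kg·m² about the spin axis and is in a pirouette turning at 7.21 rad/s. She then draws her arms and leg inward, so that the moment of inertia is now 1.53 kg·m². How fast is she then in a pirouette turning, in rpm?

ω₂ ≈ 244 rpm

With no external torque about the axis, L is conserved: I₁ω₁ = I₂ω₂.
ω₂ = I₁ω₁ / I₂ = (5.430)(7.21 rad/s) / (1.530) = 25.59 rad/s = 244.4 rpm.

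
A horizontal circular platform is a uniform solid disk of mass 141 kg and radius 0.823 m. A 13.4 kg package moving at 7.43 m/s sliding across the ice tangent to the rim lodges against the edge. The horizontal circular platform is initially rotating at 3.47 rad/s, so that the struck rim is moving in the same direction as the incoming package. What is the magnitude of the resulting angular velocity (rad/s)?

About the central axle the impulsive forces during the collision are internal, so angular momentum about that axis is conserved.
I_p = ½(141)(0.823)² = 47.75 kg·m². Taking the sense of the package's angular momentum as positive, L_{package} = m v R = (13.4)(7.43)(0.823) = 81.94 kg·m²/s.
L_i = +I_p ω_p + m v R = +(47.75)(3.47) + 81.94 = 247.6 kg·m²/s.
After sticking, I_f = I_p + m R² = 47.75 + (13.4)(0.823)² = 56.83 kg·m².
ω_f = L_i / I_f = 247.6 / 56.83 = 4.358 rad/s.

|ω_f| ≈ 4.36 rad/s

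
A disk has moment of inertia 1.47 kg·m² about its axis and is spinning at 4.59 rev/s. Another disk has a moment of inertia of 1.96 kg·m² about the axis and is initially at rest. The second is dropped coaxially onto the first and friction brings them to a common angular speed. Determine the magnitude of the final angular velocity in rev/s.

No external torque acts about the common axis, so total angular momentum is conserved.
Taking A's sense as positive: L = (1.470)(4.59) = 6.747 kg·m²·rev/s.
Combined I = 1.470 + 1.960 = 3.430 kg·m².
ω_f = L / I = 6.747 / 3.430 = 1.967 rev/s.

|ω_f| ≈ 1.97 rev/s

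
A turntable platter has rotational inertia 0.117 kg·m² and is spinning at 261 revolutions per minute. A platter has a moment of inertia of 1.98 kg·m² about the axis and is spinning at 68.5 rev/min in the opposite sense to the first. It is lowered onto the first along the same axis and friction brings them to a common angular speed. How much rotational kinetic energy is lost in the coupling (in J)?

ΔKE lost ≈ 65.8 J

The coupling torques are internal; angular momentum about the shared axis is conserved.
Taking A's sense as positive: L = (0.1170)(261) − (1.980)(68.5) = -105.1 kg·m²·rpm.
Combined I = 0.1170 + 1.980 = 2.097 kg·m².
ω_f = L / I = -105.1 / 2.097 = -50.12 rpm.
KE_i = ½ΣIω² = 94.64 J; KE_f = ½(2.097)(5.248)² = 28.88 J.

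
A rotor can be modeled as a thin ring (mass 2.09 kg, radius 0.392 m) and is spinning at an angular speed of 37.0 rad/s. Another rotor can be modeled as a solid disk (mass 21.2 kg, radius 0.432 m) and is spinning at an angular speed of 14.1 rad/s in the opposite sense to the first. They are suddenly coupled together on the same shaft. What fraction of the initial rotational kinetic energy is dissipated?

fraction ≈ 0.866

No external torque acts about the common axis, so total angular momentum is conserved.
Moments of inertia: I_A = (2.09)(0.392)² = 0.3212 kg·m²; I_B = ½(21.2)(0.432)² = 1.978 kg·m².
Taking A's sense as positive: L = (0.3212)(37.0) − (1.978)(14.1) = -16.01 kg·m²·rad/s.
Combined I = 0.3212 + 1.978 = 2.299 kg·m².
ω_f = L / I = -16.01 / 2.299 = -6.963 rad/s.
KE_i = ½ΣIω² = 416.5 J; KE_f = ½(2.299)(6.963)² = 55.74 J.
Fraction dissipated = (KE_i − KE_f)/KE_i = 0.8662.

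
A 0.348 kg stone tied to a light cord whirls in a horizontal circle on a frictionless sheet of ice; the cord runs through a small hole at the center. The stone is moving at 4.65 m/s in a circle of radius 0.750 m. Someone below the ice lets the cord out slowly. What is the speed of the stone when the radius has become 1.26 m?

v₂ ≈ 2.77 m/s

The only horizontal force on the mass is along the cord (radial), so it exerts no torque about the hole and angular momentum m v r is conserved.
v₂ = v₁ r₁ / r₂ = (4.65)(0.750) / (1.26) = 2.768 m/s.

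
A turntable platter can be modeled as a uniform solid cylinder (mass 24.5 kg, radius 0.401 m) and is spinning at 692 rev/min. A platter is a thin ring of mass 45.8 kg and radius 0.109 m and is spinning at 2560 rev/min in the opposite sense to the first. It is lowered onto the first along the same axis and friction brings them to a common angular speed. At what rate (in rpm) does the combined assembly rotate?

|ω_f| ≈ 11.9 rpm

No external torque acts about the common axis, so total angular momentum is conserved.
Moments of inertia: I_A = ½(24.5)(0.401)² = 1.970 kg·m²; I_B = (45.8)(0.109)² = 0.5441 kg·m².
Taking A's sense as positive: L = (1.970)(692) − (0.5441)(2560) = -29.91 kg·m²·rpm.
Combined I = 1.970 + 0.5441 = 2.514 kg·m².
ω_f = L / I = -29.91 / 2.514 = -11.90 rpm.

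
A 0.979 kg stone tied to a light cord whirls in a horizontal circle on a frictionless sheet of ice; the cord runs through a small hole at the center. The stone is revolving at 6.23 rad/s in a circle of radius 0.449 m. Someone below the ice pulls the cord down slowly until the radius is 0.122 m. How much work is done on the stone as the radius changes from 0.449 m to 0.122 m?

The constraining force is radial, so m r² ω about the center is conserved.
ω₂ = ω₁ (r₁/r₂)² = (6.23)(0.449/0.122)² = 84.38 rad/s.
W = ΔKE = ½m(v₂² − v₁²) = 48.05 J.

W ≈ 48.0 J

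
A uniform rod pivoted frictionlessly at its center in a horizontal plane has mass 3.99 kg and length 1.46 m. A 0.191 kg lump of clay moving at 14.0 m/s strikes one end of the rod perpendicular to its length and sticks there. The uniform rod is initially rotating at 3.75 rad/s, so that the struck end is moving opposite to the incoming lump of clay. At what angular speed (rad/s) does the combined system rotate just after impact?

|ω_f| ≈ 0.871 rad/s

About the pivot the impulsive forces during the collision are internal, so angular momentum about that axis is conserved.
I_p = (1/12)(3.99)(1.46)² = 0.7088 kg·m². Taking the sense of the lump of clay's angular momentum as positive, L_{lump} = m v R = (0.191)(14.0)(1.46/2) = 1.952 kg·m²/s.
L_i = −I_p ω_p + m v R = −(0.7088)(3.75) + 1.952 = -0.7058 kg·m²/s.
After sticking, I_f = I_p + m R² = 0.7088 + (0.191)(1.46/2)² = 0.8105 kg·m².
ω_f = L_i / I_f = -0.7058 / 0.8105 = -0.8708 rad/s.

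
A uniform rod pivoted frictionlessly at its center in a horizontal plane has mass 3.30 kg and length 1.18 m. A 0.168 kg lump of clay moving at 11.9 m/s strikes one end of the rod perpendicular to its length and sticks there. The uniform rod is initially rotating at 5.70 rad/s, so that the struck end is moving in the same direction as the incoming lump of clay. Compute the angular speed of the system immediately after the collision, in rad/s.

|ω_f| ≈ 7.62 rad/s

About the pivot the impulsive forces during the collision are internal, so angular momentum about that axis is conserved.
I_p = (1/12)(3.30)(1.18)² = 0.3829 kg·m². Taking the sense of the lump of clay's angular momentum as positive, L_{lump} = m v R = (0.168)(11.9)(1.18/2) = 1.180 kg·m²/s.
L_i = +I_p ω_p + m v R = +(0.3829)(5.70) + 1.180 = 3.362 kg·m²/s.
After sticking, I_f = I_p + m R² = 0.3829 + (0.168)(1.18/2)² = 0.4414 kg·m².
ω_f = L_i / I_f = 3.362 / 0.4414 = 7.617 rad/s.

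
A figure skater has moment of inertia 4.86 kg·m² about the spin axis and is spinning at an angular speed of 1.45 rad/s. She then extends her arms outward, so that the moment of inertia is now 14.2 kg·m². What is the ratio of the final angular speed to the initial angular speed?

ω₂/ω₁ ≈ 0.342

No external torque acts about the spin axis, so angular momentum is conserved.
ω₂/ω₁ = I₁/I₂ = 4.860 / 14.20 = 0.3423.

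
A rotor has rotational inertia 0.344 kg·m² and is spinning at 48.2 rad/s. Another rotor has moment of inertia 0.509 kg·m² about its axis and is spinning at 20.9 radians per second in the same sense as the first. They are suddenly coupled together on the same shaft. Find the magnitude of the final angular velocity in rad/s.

The coupling torques are internal; angular momentum about the shared axis is conserved.
Taking A's sense as positive: L = (0.3440)(48.2) + (0.5090)(20.9) = 27.22 kg·m²·rad/s.
Combined I = 0.3440 + 0.5090 = 0.8530 kg·m².
ω_f = L / I = 27.22 / 0.8530 = 31.91 rad/s.

|ω_f| ≈ 31.9 rad/s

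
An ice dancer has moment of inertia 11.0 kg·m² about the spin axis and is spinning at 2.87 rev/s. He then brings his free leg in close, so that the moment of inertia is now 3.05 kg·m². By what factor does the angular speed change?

Angular momentum about the spin axis is conserved since the torque about it is zero.
ω₂/ω₁ = I₁/I₂ = 11.00 / 3.050 = 3.607.

ω₂/ω₁ ≈ 3.61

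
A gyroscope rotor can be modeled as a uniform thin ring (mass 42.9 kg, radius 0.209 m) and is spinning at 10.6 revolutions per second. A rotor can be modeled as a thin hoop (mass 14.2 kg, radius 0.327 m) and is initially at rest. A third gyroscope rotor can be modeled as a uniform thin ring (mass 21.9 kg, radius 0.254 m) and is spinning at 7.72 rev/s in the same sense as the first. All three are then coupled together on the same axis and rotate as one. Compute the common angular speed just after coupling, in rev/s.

No external torque acts about the common axis, so total angular momentum is conserved.
Moments of inertia: I_A = (42.9)(0.209)² = 1.874 kg·m²; I_B = (14.2)(0.327)² = 1.518 kg·m²; I_C = (21.9)(0.254)² = 1.413 kg·m².
Taking A's sense as positive: L = (1.874)(10.6) + (1.413)(7.72) = 30.77 kg·m²·rev/s.
Combined I = 1.874 + 1.518 + 1.413 = 4.805 kg·m².
ω_f = L / I = 30.77 / 4.805 = 6.404 rev/s.

|ω_f| ≈ 6.40 rev/s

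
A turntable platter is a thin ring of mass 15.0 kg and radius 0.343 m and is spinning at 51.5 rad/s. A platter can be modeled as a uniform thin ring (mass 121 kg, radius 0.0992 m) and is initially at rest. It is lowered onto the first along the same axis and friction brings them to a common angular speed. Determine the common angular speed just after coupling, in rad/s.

|ω_f| ≈ 30.8 rad/s

No external torque acts about the common axis, so total angular momentum is conserved.
Moments of inertia: I_A = (15.0)(0.343)² = 1.765 kg·m²; I_B = (121)(0.0992)² = 1.191 kg·m².
Taking A's sense as positive: L = (1.765)(51.5) = 90.88 kg·m²·rad/s.
Combined I = 1.765 + 1.191 = 2.955 kg·m².
ω_f = L / I = 90.88 / 2.955 = 30.75 rad/s.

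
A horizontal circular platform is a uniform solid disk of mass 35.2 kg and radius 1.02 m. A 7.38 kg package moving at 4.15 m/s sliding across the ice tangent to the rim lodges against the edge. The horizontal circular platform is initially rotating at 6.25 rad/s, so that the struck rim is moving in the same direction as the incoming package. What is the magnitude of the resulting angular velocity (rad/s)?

About the central axle the impulsive forces during the collision are internal, so angular momentum about that axis is conserved.
I_p = ½(35.2)(1.02)² = 18.31 kg·m². Taking the sense of the package's angular momentum as positive, L_{package} = m v R = (7.38)(4.15)(1.02) = 31.24 kg·m²/s.
L_i = +I_p ω_p + m v R = +(18.31)(6.25) + 31.24 = 145.7 kg·m²/s.
After sticking, I_f = I_p + m R² = 18.31 + (7.38)(1.02)² = 25.99 kg·m².
ω_f = L_i / I_f = 145.7 / 25.99 = 5.606 rad/s.

|ω_f| ≈ 5.61 rad/s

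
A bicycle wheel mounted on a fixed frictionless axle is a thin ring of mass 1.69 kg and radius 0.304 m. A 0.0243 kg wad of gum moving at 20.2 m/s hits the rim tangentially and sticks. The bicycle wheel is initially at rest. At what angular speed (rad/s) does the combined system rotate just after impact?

The axle reaction passes through the axle and exerts no torque about it; angular momentum about the axle is conserved through the impact.
I_p = (1.69)(0.304)² = 0.1562 kg·m². Taking the sense of the wad of gum's angular momentum as positive, L_{wad} = m v R = (0.0243)(20.2)(0.304) = 0.1492 kg·m²/s.
L_i = 0 + 0.1492 = 0.1492 kg·m²/s.
After sticking, I_f = I_p + m R² = 0.1562 + (0.0243)(0.304)² = 0.1584 kg·m².
ω_f = L_i / I_f = 0.1492 / 0.1584 = 0.9419 rad/s.

|ω_f| ≈ 0.942 rad/s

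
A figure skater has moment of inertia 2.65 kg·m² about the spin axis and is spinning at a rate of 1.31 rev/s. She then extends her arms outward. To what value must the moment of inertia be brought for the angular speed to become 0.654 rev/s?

I₂ ≈ 5.31 kg·m²

Angular momentum about the spin axis is conserved since the torque about it is zero.
I₂ = I₁ω₁ / ω₂ = (2.65)(1.31) / (0.654) = 5.308 kg·m².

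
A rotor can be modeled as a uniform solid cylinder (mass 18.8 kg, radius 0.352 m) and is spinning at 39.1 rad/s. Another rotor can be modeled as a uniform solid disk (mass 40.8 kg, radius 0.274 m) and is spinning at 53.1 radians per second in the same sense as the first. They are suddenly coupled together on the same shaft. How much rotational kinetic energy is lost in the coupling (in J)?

The coupling torques are internal; angular momentum about the shared axis is conserved.
Moments of inertia: I_A = ½(18.8)(0.352)² = 1.165 kg·m²; I_B = ½(40.8)(0.274)² = 1.532 kg·m².
Taking A's sense as positive: L = (1.165)(39.1) + (1.532)(53.1) = 126.9 kg·m²·rad/s.
Combined I = 1.165 + 1.532 = 2.696 kg·m².
ω_f = L / I = 126.9 / 2.696 = 47.05 rad/s.
KE_i = ½ΣIω² = 3049 J; KE_f = ½(2.696)(47.05)² = 2985 J.

ΔKE lost ≈ 64.8 J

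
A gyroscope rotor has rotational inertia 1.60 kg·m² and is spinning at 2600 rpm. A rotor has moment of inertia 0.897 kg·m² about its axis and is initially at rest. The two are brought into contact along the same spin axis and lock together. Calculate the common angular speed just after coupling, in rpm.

|ω_f| ≈ 1670 rpm

No external torque acts about the common axis, so total angular momentum is conserved.
Taking A's sense as positive: L = (1.600)(2600) = 4160 kg·m²·rpm.
Combined I = 1.600 + 0.8970 = 2.497 kg·m².
ω_f = L / I = 4160 / 2.497 = 1666 rpm.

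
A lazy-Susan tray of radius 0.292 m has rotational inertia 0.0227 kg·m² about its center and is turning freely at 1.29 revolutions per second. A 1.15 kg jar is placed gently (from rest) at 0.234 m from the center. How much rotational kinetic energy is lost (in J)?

No external torque acts about the center; L_before = L_after.
Added inertia Σmr² = (1.15)(0.234)² = 0.06297 kg·m²; I_f = 0.02270 + 0.06297 = 0.08567 kg·m².
ω_f = I_p ω_i / I_f = (0.02270)(1.29) / 0.08567 = 0.3418 rev/s.
KE_i = ½(0.02270)(8.105 rad/s)² = 0.7456 J; KE_f = ½(0.08567)(2.148)² = 0.1976 J.

energy lost ≈ 0.548 J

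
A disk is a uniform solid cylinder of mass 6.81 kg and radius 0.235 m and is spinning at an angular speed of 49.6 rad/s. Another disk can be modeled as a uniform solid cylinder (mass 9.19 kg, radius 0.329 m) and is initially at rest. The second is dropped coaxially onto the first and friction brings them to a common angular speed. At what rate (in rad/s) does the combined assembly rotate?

|ω_f| ≈ 13.6 rad/s

No external torque acts about the common axis, so total angular momentum is conserved.
Moments of inertia: I_A = ½(6.81)(0.235)² = 0.1880 kg·m²; I_B = ½(9.19)(0.329)² = 0.4974 kg·m².
Taking A's sense as positive: L = (0.1880)(49.6) = 9.327 kg·m²·rad/s.
Combined I = 0.1880 + 0.4974 = 0.6854 kg·m².
ω_f = L / I = 9.327 / 0.6854 = 13.61 rad/s.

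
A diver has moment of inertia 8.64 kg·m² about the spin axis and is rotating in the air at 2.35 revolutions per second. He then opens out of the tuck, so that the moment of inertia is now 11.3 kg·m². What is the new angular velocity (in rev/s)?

No external torque acts about the spin axis, so angular momentum is conserved.
ω₂ = I₁ω₁ / I₂ = (8.640)(2.35 rev/s) / (11.30) = 1.797 rev/s.

ω₂ ≈ 1.80 rev/s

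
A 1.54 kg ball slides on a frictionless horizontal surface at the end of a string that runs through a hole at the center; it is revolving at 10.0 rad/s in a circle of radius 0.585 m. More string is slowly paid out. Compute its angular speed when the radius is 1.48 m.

The constraining force is radial, so m r² ω about the center is conserved.
ω₂ = ω₁ (r₁/r₂)² = (10.0)(0.585/1.48)² = 1.562 rad/s.

ω₂ ≈ 1.56 rad/s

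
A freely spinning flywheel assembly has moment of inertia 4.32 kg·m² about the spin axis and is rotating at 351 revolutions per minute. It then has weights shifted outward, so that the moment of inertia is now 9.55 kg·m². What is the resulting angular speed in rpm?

ω₂ ≈ 159 rpm

Angular momentum about the spin axis is conserved since the torque about it is zero.
ω₂ = I₁ω₁ / I₂ = (4.320)(351 rpm) / (9.550) = 158.8 rpm.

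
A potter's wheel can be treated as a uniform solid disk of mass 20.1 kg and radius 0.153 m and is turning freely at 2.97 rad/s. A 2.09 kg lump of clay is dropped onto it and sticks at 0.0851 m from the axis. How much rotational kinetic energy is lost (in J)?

energy lost ≈ 0.0627 J

The added mass arrives with no angular momentum about the axis, and any external torque about the axis is negligible, so the system's angular momentum is conserved.
I_p = ½(20.1)(0.153)² = 0.2353 kg·m².
Added inertia Σmr² = (2.09)(0.0851)² = 0.01514 kg·m²; I_f = 0.2353 + 0.01514 = 0.2504 kg·m².
ω_f = I_p ω_i / I_f = (0.2353)(2.97) / 0.2504 = 2.790 rad/s.
KE_i = ½(0.2353)(2.970 rad/s)² = 1.038 J; KE_f = ½(0.2504)(2.790)² = 0.9749 J.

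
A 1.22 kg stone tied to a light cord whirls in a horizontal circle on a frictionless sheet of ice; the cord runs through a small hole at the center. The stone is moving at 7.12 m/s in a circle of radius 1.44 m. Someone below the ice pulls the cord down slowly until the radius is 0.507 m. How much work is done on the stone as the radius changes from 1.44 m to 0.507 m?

W ≈ 219 J

The only horizontal force on the mass is along the cord (radial), so it exerts no torque about the hole and angular momentum m v r is conserved.
v₂ = v₁ r₁ / r₂ = (7.12)(1.44) / (0.507) = 20.22 m/s.
W = ΔKE = ½m(v₂² − v₁²) = 218.5 J.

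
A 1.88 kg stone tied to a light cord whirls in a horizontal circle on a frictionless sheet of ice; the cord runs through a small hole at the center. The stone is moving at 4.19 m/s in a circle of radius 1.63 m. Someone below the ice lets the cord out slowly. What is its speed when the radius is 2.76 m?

v₂ ≈ 2.47 m/s

Central (radial) force ⇒ zero torque about the center ⇒ m v r is constant.
v₂ = v₁ r₁ / r₂ = (4.19)(1.63) / (2.76) = 2.475 m/s.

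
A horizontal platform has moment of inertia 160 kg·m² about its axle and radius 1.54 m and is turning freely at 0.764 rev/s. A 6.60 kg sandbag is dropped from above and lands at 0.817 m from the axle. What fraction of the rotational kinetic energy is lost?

fraction ≈ 0.0268

No external torque acts about the axle; L_before = L_after.
Added inertia Σmr² = (6.60)(0.817)² = 4.405 kg·m²; I_f = 160.0 + 4.405 = 164.4 kg·m².
ω_f = I_p ω_i / I_f = (160.0)(0.764) / 164.4 = 0.7435 rev/s.
KE_i = ½(160.0)(4.800 rad/s)² = 1843 J; KE_f = ½(164.4)(4.672)² = 1794 J.
Fraction lost = 0.02680.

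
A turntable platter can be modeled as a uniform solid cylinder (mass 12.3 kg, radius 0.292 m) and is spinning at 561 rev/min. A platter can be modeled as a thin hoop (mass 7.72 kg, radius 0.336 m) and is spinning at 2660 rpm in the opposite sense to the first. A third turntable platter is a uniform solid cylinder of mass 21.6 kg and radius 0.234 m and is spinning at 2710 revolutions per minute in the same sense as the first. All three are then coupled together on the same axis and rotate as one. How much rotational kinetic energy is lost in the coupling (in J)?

No external torque acts about the common axis, so total angular momentum is conserved.
Moments of inertia: I_A = ½(12.3)(0.292)² = 0.5244 kg·m²; I_B = (7.72)(0.336)² = 0.8716 kg·m²; I_C = ½(21.6)(0.234)² = 0.5914 kg·m².
Taking A's sense as positive: L = (0.5244)(561) − (0.8716)(2660) + (0.5914)(2710) = -421.6 kg·m²·rpm.
Combined I = 0.5244 + 0.8716 + 0.5914 = 1.987 kg·m².
ω_f = L / I = -421.6 / 1.987 = -212.1 rpm.
KE_i = ½ΣIω² = 58530 J; KE_f = ½(1.987)(22.21)² = 490.3 J.

ΔKE lost ≈ 58000 J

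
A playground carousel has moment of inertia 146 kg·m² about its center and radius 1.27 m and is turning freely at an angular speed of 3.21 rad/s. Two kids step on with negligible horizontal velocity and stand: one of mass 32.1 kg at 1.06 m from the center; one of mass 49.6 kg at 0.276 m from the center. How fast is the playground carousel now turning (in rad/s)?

ω_f ≈ 2.52 rad/s

No external torque acts about the center; L_before = L_after.
Added inertia Σmr² = (32.1)(1.06)² + (49.6)(0.276)² = 39.85 kg·m²; I_f = 146.0 + 39.85 = 185.8 kg·m².
ω_f = I_p ω_i / I_f = (146.0)(3.21) / 185.8 = 2.522 rad/s.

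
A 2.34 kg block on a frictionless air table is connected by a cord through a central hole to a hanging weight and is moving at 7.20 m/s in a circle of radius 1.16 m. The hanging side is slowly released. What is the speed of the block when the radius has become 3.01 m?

Central (radial) force ⇒ zero torque about the center ⇒ m v r is constant.
v₂ = v₁ r₁ / r₂ = (7.20)(1.16) / (3.01) = 2.775 m/s.

v₂ ≈ 2.77 m/s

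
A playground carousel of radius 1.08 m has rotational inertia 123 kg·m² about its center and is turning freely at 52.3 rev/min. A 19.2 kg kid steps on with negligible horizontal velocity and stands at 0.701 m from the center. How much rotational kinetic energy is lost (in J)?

energy lost ≈ 131 J

No external torque acts about the center; L_before = L_after.
Added inertia Σmr² = (19.2)(0.701)² = 9.435 kg·m²; I_f = 123.0 + 9.435 = 132.4 kg·m².
ω_f = I_p ω_i / I_f = (123.0)(52.3) / 132.4 = 48.57 rpm.
KE_i = ½(123.0)(5.477 rad/s)² = 1845 J; KE_f = ½(132.4)(5.087)² = 1713 J.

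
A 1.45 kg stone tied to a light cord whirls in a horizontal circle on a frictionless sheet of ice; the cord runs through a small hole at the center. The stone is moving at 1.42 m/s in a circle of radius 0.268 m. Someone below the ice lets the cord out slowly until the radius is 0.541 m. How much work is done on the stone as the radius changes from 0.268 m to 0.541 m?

Central (radial) force ⇒ zero torque about the center ⇒ m v r is constant.
v₂ = v₁ r₁ / r₂ = (1.42)(0.268) / (0.541) = 0.7034 m/s.
W = ΔKE = ½m(v₂² − v₁²) = -1.103 J.

W ≈ -1.10 J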